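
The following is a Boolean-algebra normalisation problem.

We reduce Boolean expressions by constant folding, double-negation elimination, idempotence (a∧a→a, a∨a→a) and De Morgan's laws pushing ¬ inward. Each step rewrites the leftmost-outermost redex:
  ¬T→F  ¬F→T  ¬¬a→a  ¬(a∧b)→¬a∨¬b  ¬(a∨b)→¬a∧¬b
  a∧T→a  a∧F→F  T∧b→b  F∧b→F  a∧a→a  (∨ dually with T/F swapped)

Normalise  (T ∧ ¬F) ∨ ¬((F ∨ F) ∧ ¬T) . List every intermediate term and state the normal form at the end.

  start: (T ∧ ¬F) ∨ ¬((F ∨ F) ∧ ¬T)
  step 1: ¬F ∨ ¬((F ∨ F) ∧ ¬T)
  step 2: T ∨ ¬((F ∨ F) ∧ ¬T)
  step 3: T

Answer: normal form = T  (in 3 steps)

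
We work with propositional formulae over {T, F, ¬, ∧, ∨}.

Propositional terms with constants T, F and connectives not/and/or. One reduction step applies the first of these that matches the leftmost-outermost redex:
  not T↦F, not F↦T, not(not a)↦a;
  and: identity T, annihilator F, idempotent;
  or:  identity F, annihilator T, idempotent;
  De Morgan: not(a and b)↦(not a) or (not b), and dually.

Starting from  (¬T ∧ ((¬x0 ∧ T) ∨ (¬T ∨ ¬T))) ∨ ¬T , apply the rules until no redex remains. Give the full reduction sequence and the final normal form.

  start: (¬T ∧ ((¬x0 ∧ T) ∨ (¬T ∨ ¬T))) ∨ ¬T
  step 1: (F ∧ ((¬x0 ∧ T) ∨ (¬T ∨ ¬T))) ∨ ¬T
  step 2: F ∨ ¬T
  step 3: ¬T
  step 4: F

Answer: normal form = F  (in 4 steps)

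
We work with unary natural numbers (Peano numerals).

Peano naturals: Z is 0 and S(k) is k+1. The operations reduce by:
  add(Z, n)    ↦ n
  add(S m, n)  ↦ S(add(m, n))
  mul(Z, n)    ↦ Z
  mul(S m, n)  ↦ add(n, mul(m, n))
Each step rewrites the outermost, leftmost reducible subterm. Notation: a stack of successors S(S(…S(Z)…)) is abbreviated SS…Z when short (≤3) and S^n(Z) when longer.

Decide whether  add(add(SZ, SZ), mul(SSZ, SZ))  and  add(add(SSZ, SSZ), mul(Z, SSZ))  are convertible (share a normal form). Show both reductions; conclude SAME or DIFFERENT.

Term A:
  start: add(add(SZ, SZ), mul(SSZ, SZ))
  →1  add(S(add(Z, SZ)), mul(SSZ, SZ))
  →2  S(add(add(Z, SZ), mul(SSZ, SZ)))
  →3  S(add(SZ, mul(SSZ, SZ)))
  →4  S(S(add(Z, mul(SSZ, SZ))))
  →5  S(S(mul(SSZ, SZ)))
  →6  S(S(add(SZ, mul(SZ, SZ))))
  →7  S(S(S(add(Z, mul(SZ, SZ)))))
  →8  S(S(S(mul(SZ, SZ))))
  →9  S(S(S(add(SZ, mul(Z, SZ)))))
  →10  S(S(S(S(add(Z, mul(Z, SZ))))))
  →11  S(S(S(S(mul(Z, SZ)))))
  →12  S^4(Z)

Term B:
  start: add(add(SSZ, SSZ), mul(Z, SSZ))
  →1  add(S(add(SZ, SSZ)), mul(Z, SSZ))
  →2  S(add(add(SZ, SSZ), mul(Z, SSZ)))
  →3  S(add(S(add(Z, SSZ)), mul(Z, SSZ)))
  →4  S(S(add(add(Z, SSZ), mul(Z, SSZ))))
  →5  S(S(add(SSZ, mul(Z, SSZ))))
  →6  S(S(S(add(SZ, mul(Z, SSZ)))))
  →7  S(S(S(S(add(Z, mul(Z, SSZ))))))
  →8  S(S(S(S(mul(Z, SSZ)))))
  →9  S^4(Z)

Answer: SAME — A ⇓ S^4(Z), B ⇓ S^4(Z)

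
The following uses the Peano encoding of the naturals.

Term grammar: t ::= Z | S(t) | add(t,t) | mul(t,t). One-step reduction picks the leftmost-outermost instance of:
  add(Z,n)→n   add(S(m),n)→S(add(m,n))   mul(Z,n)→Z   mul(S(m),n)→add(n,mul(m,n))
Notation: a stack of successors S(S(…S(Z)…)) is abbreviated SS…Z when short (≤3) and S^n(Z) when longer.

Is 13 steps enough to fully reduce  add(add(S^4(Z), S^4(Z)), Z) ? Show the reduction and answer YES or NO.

  start: add(add(S^4(Z), S^4(Z)), Z)
  →1  add(S(add(SSSZ, S^4(Z))), Z)
  →2  S(add(add(SSSZ, S^4(Z)), Z))
  →3  S(add(S(add(SSZ, S^4(Z))), Z))
  →4  S(S(add(add(SSZ, S^4(Z)), Z)))
  →5  S(S(add(S(add(SZ, S^4(Z))), Z)))
  →6  S(S(S(add(add(SZ, S^4(Z)), Z))))
  →7  S(S(S(add(S(add(Z, S^4(Z))), Z))))
  →8  S(S(S(S(add(add(Z, S^4(Z)), Z)))))
  →9  S(S(S(S(add(S^4(Z), Z)))))
  →10  S(S(S(S(S(add(SSSZ, Z))))))
  →11  S(S(S(S(S(S(add(SSZ, Z)))))))
  →12  S(S(S(S(S(S(S(add(SZ, Z))))))))
  →13  S(S(S(S(S(S(S(S(add(Z, Z)))))))))

Answer: NO — after 13 steps the term is S(S(S(S(S(S(S(S(add(Z, Z))))))))), not yet normal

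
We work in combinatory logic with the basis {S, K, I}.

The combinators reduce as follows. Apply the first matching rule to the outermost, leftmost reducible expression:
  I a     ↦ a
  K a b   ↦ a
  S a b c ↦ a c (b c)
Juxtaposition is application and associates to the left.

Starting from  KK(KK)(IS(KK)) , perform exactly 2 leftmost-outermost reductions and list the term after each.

Answer: after 2 steps: K(S(KK))

Working:
  start: KK(KK)(IS(KK))
  [1] K(IS(KK))
  [2] K(S(KK))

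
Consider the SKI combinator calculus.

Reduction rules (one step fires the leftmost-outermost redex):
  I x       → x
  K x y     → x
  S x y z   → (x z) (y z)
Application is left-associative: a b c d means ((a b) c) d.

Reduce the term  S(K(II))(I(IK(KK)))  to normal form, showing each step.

Answer: normal form = S(KI)(K(KK))  (in 3 steps)

Derivation:
  start: S(K(II))(I(IK(KK)))
  step 1: S(KI)(I(IK(KK)))
  step 2: S(KI)(IK(KK))
  step 3: S(KI)(K(KK))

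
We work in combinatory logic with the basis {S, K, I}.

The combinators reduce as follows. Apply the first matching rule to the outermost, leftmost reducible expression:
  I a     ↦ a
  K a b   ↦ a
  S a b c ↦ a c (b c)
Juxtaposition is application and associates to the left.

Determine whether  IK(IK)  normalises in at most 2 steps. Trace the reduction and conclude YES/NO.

  start: IK(IK)
  [1] K(IK)
  [2] KK

Answer: YES — reaches normal form KK in 2 ≤ 2 steps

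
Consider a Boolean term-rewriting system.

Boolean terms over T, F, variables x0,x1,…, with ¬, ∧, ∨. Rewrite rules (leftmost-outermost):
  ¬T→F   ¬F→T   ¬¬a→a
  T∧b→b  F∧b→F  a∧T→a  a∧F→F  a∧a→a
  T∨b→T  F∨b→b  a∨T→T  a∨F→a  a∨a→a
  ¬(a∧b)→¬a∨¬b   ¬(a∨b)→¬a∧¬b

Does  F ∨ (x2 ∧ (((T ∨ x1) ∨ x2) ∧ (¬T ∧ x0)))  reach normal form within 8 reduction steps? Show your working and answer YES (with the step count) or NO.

  start: F ∨ (x2 ∧ (((T ∨ x1) ∨ x2) ∧ (¬T ∧ x0)))
  step 1: x2 ∧ (((T ∨ x1) ∨ x2) ∧ (¬T ∧ x0))
  step 2: x2 ∧ ((T ∨ x2) ∧ (¬T ∧ x0))
  step 3: x2 ∧ (T ∧ (¬T ∧ x0))
  step 4: x2 ∧ (¬T ∧ x0)
  step 5: x2 ∧ (F ∧ x0)
  step 6: x2 ∧ F
  step 7: F

Answer: YES — reaches normal form F in 7 ≤ 8 steps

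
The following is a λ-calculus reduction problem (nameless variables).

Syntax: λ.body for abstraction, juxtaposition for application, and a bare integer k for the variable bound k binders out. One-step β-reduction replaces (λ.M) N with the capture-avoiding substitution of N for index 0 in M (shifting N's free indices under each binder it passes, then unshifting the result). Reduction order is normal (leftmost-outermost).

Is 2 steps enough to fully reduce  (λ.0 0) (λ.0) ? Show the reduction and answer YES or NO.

Answer: YES — reaches normal form λ.0 in 2 ≤ 2 steps

Reduction:
  start: (λ.0 0) (λ.0)
  [1] (λ.0) (λ.0)
  [2] λ.0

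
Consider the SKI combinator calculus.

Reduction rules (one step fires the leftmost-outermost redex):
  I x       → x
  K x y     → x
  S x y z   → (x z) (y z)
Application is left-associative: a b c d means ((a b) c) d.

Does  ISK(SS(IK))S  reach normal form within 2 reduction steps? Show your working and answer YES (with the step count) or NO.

Answer: NO — after 2 steps the term is KS(SS(IK)S), not yet normal

Reduction:
  start: ISK(SS(IK))S
  →1  SK(SS(IK))S
  →2  KS(SS(IK)S)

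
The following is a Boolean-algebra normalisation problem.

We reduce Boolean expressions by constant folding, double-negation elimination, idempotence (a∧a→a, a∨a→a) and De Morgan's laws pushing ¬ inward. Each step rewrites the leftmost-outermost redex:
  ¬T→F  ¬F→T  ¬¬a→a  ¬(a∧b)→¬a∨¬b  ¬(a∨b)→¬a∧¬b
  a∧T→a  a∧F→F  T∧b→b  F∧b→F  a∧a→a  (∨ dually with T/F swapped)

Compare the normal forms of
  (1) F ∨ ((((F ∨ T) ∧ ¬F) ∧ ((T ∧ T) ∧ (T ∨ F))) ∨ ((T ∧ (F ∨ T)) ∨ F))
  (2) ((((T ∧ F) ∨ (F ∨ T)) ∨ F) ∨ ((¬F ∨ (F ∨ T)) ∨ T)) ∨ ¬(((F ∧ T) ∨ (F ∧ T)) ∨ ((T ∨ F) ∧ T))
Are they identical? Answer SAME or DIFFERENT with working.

Term A:
  start: F ∨ ((((F ∨ T) ∧ ¬F) ∧ ((T ∧ T) ∧ (T ∨ F))) ∨ ((T ∧ (F ∨ T)) ∨ F))
  [1] (((F ∨ T) ∧ ¬F) ∧ ((T ∧ T) ∧ (T ∨ F))) ∨ ((T ∧ (F ∨ T)) ∨ F)
  [2] ((T ∧ ¬F) ∧ ((T ∧ T) ∧ (T ∨ F))) ∨ ((T ∧ (F ∨ T)) ∨ F)
  [3] (¬F ∧ ((T ∧ T) ∧ (T ∨ F))) ∨ ((T ∧ (F ∨ T)) ∨ F)
  [4] (T ∧ ((T ∧ T) ∧ (T ∨ F))) ∨ ((T ∧ (F ∨ T)) ∨ F)
  [5] ((T ∧ T) ∧ (T ∨ F)) ∨ ((T ∧ (F ∨ T)) ∨ F)
  [6] (T ∧ (T ∨ F)) ∨ ((T ∧ (F ∨ T)) ∨ F)
  [7] (T ∨ F) ∨ ((T ∧ (F ∨ T)) ∨ F)
  [8] T ∨ ((T ∧ (F ∨ T)) ∨ F)
  [9] T

Term B:
  start: ((((T ∧ F) ∨ (F ∨ T)) ∨ F) ∨ ((¬F ∨ (F ∨ T)) ∨ T)) ∨ ¬(((F ∧ T) ∨ (F ∧ T)) ∨ ((T ∨ F) ∧ T))
  [1] (((T ∧ F) ∨ (F ∨ T)) ∨ ((¬F ∨ (F ∨ T)) ∨ T)) ∨ ¬(((F ∧ T) ∨ (F ∧ T)) ∨ ((T ∨ F) ∧ T))
  [2] ((F ∨ (F ∨ T)) ∨ ((¬F ∨ (F ∨ T)) ∨ T)) ∨ ¬(((F ∧ T) ∨ (F ∧ T)) ∨ ((T ∨ F) ∧ T))
  [3] ((F ∨ T) ∨ ((¬F ∨ (F ∨ T)) ∨ T)) ∨ ¬(((F ∧ T) ∨ (F ∧ T)) ∨ ((T ∨ F) ∧ T))
  [4] (T ∨ ((¬F ∨ (F ∨ T)) ∨ T)) ∨ ¬(((F ∧ T) ∨ (F ∧ T)) ∨ ((T ∨ F) ∧ T))
  [5] T ∨ ¬(((F ∧ T) ∨ (F ∧ T)) ∨ ((T ∨ F) ∧ T))
  [6] T

Answer: SAME — A ⇓ T, B ⇓ T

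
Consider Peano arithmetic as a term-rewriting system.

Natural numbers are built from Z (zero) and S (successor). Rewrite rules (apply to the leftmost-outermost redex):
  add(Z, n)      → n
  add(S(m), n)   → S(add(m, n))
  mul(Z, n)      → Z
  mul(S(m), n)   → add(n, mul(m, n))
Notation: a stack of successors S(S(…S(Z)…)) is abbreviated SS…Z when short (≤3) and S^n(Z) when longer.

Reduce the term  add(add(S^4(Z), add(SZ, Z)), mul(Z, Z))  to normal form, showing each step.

  start: add(add(S^4(Z), add(SZ, Z)), mul(Z, Z))
  →1  add(S(add(SSSZ, add(SZ, Z))), mul(Z, Z))
  →2  S(add(add(SSSZ, add(SZ, Z)), mul(Z, Z)))
  →3  S(add(S(add(SSZ, add(SZ, Z))), mul(Z, Z)))
  →4  S(S(add(add(SSZ, add(SZ, Z)), mul(Z, Z))))
  →5  S(S(add(S(add(SZ, add(SZ, Z))), mul(Z, Z))))
  →6  S(S(S(add(add(SZ, add(SZ, Z)), mul(Z, Z)))))
  →7  S(S(S(add(S(add(Z, add(SZ, Z))), mul(Z, Z)))))
  →8  S(S(S(S(add(add(Z, add(SZ, Z)), mul(Z, Z))))))
  →9  S(S(S(S(add(add(SZ, Z), mul(Z, Z))))))
  →10  S(S(S(S(add(S(add(Z, Z)), mul(Z, Z))))))
  →11  S(S(S(S(S(add(add(Z, Z), mul(Z, Z)))))))
  →12  S(S(S(S(S(add(Z, mul(Z, Z)))))))
  →13  S(S(S(S(S(mul(Z, Z))))))
  →14  S^5(Z)

Answer: normal form = S^5(Z)  (in 14 steps)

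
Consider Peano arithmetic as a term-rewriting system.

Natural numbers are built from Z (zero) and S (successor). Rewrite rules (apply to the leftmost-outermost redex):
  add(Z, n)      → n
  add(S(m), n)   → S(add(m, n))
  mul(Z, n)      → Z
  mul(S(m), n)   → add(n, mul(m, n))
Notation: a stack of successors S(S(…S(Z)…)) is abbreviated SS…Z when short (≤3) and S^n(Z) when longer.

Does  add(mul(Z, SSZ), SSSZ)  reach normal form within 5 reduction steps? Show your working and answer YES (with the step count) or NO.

  start: add(mul(Z, SSZ), SSSZ)
  →1  add(Z, SSSZ)
  →2  SSSZ

Answer: YES — reaches normal form SSSZ in 2 ≤ 5 steps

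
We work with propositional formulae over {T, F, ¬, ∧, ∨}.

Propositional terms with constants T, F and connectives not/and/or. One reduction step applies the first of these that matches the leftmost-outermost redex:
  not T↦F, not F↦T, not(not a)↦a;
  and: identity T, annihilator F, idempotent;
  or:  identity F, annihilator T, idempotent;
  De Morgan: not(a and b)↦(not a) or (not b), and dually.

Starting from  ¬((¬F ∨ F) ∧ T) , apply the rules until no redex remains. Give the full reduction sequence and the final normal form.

  start: ¬((¬F ∨ F) ∧ T)
  [1] ¬(¬F ∨ F) ∨ ¬T
  [2] (¬¬F ∧ ¬F) ∨ ¬T
  [3] (F ∧ ¬F) ∨ ¬T
  [4] F ∨ ¬T
  [5] ¬T
  [6] F

Answer: normal form = F  (in 6 steps)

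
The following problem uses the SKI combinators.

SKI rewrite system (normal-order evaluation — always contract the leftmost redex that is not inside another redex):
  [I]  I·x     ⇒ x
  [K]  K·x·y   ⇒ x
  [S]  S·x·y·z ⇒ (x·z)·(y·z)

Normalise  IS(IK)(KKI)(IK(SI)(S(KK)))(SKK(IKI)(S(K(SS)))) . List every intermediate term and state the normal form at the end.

  start: IS(IK)(KKI)(IK(SI)(S(KK)))(SKK(IKI)(S(K(SS))))
  →1  S(IK)(KKI)(IK(SI)(S(KK)))(SKK(IKI)(S(K(SS))))
  →2  IK(IK(SI)(S(KK)))(KKI(IK(SI)(S(KK))))(SKK(IKI)(S(K(SS))))
  →3  K(IK(SI)(S(KK)))(KKI(IK(SI)(S(KK))))(SKK(IKI)(S(K(SS))))
  →4  IK(SI)(S(KK))(SKK(IKI)(S(K(SS))))
  →5  K(SI)(S(KK))(SKK(IKI)(S(K(SS))))
  →6  SI(SKK(IKI)(S(K(SS))))
  →7  SI(K(IKI)(K(IKI))(S(K(SS))))
  →8  SI(IKI(S(K(SS))))
  →9  SI(KI(S(K(SS))))
  →10  SII

Answer: normal form = SII  (in 10 steps)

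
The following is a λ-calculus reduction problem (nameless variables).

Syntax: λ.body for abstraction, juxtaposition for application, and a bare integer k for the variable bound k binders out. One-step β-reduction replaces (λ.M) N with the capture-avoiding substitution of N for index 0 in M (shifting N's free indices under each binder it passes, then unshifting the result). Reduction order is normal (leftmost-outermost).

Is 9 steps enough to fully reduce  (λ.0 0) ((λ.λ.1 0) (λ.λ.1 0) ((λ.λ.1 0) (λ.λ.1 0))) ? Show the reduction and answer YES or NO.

Answer: NO — after 9 steps the term is λ.(λ.(λ.λ.1 0) 0) ((λ.λ.1 0) (λ.λ.1 0)) 0, not yet normal

Reduction:
  start: (λ.0 0) ((λ.λ.1 0) (λ.λ.1 0) ((λ.λ.1 0) (λ.λ.1 0)))
  →1  (λ.λ.1 0) (λ.λ.1 0) ((λ.λ.1 0) (λ.λ.1 0)) ((λ.λ.1 0) (λ.λ.1 0) ((λ.λ.1 0) (λ.λ.1 0)))
  →2  (λ.(λ.λ.1 0) 0) ((λ.λ.1 0) (λ.λ.1 0)) ((λ.λ.1 0) (λ.λ.1 0) ((λ.λ.1 0) (λ.λ.1 0)))
  →3  (λ.λ.1 0) ((λ.λ.1 0) (λ.λ.1 0)) ((λ.λ.1 0) (λ.λ.1 0) ((λ.λ.1 0) (λ.λ.1 0)))
  →4  (λ.(λ.λ.1 0) (λ.λ.1 0) 0) ((λ.λ.1 0) (λ.λ.1 0) ((λ.λ.1 0) (λ.λ.1 0)))
  →5  (λ.λ.1 0) (λ.λ.1 0) ((λ.λ.1 0) (λ.λ.1 0) ((λ.λ.1 0) (λ.λ.1 0)))
  →6  (λ.(λ.λ.1 0) 0) ((λ.λ.1 0) (λ.λ.1 0) ((λ.λ.1 0) (λ.λ.1 0)))
  →7  (λ.λ.1 0) ((λ.λ.1 0) (λ.λ.1 0) ((λ.λ.1 0) (λ.λ.1 0)))
  →8  λ.(λ.λ.1 0) (λ.λ.1 0) ((λ.λ.1 0) (λ.λ.1 0)) 0
  →9  λ.(λ.(λ.λ.1 0) 0) ((λ.λ.1 0) (λ.λ.1 0)) 0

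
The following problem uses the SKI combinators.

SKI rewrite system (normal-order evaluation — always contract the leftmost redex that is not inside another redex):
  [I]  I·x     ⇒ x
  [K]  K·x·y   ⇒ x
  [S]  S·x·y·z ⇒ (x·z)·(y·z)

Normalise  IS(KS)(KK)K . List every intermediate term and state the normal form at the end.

Answer: normal form = SK  (in 4 steps)

Working:
  start: IS(KS)(KK)K
  [1] S(KS)(KK)K
  [2] KSK(KKK)
  [3] S(KKK)
  [4] SK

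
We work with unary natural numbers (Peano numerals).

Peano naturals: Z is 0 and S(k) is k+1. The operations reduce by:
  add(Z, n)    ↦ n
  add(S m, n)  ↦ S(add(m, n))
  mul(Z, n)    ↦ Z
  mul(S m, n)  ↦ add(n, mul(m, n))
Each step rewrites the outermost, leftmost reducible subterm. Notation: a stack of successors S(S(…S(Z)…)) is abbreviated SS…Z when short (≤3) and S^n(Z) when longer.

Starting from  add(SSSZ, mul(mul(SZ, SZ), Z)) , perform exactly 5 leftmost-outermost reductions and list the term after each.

Answer: after 5 steps: S(S(S(mul(add(SZ, mul(Z, SZ)), Z))))

Reduction:
  start: add(SSSZ, mul(mul(SZ, SZ), Z))
  →1  S(add(SSZ, mul(mul(SZ, SZ), Z)))
  →2  S(S(add(SZ, mul(mul(SZ, SZ), Z))))
  →3  S(S(S(add(Z, mul(mul(SZ, SZ), Z)))))
  →4  S(S(S(mul(mul(SZ, SZ), Z))))
  →5  S(S(S(mul(add(SZ, mul(Z, SZ)), Z))))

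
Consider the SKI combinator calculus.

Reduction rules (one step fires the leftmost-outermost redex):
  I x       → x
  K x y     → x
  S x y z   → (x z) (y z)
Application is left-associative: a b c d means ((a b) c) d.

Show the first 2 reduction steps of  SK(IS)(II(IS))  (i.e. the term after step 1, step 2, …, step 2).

  start: SK(IS)(II(IS))
  [1] K(II(IS))(IS(II(IS)))
  [2] II(IS)

Answer: after 2 steps: II(IS)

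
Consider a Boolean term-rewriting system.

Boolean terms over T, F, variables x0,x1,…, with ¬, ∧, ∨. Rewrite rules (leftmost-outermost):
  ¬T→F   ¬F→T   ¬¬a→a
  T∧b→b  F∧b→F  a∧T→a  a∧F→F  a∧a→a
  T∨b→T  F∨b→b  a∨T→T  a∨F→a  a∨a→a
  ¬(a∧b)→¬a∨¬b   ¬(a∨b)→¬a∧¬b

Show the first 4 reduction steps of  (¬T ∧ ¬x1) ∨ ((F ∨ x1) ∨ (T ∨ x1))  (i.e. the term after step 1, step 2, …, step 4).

  start: (¬T ∧ ¬x1) ∨ ((F ∨ x1) ∨ (T ∨ x1))
  →1  (F ∧ ¬x1) ∨ ((F ∨ x1) ∨ (T ∨ x1))
  →2  F ∨ ((F ∨ x1) ∨ (T ∨ x1))
  →3  (F ∨ x1) ∨ (T ∨ x1)
  →4  x1 ∨ (T ∨ x1)

Answer: after 4 steps: x1 ∨ (T ∨ x1)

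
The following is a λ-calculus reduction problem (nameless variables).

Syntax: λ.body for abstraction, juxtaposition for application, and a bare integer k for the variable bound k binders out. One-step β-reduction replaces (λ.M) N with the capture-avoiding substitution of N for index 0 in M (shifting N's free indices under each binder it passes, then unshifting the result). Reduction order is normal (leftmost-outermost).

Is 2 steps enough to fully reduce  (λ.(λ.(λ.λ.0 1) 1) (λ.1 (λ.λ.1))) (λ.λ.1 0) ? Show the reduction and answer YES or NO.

  start: (λ.(λ.(λ.λ.0 1) 1) (λ.1 (λ.λ.1))) (λ.λ.1 0)
  [1] (λ.(λ.λ.0 1) (λ.λ.1 0)) (λ.(λ.λ.1 0) (λ.λ.1))
  [2] (λ.λ.0 1) (λ.λ.1 0)

Answer: NO — after 2 steps the term is (λ.λ.0 1) (λ.λ.1 0), not yet normal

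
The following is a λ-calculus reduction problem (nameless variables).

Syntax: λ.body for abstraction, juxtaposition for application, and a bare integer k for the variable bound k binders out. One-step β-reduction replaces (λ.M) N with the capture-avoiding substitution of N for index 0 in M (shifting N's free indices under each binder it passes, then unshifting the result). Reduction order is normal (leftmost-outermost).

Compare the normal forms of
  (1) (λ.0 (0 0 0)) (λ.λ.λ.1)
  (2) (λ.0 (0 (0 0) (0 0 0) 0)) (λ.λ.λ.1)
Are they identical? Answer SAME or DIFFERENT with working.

Term A:
  start: (λ.0 (0 0 0)) (λ.λ.λ.1)
  [1] (λ.λ.λ.1) ((λ.λ.λ.1) (λ.λ.λ.1) (λ.λ.λ.1))
  [2] λ.λ.1

Term B:
  start: (λ.0 (0 (0 0) (0 0 0) 0)) (λ.λ.λ.1)
  [1] (λ.λ.λ.1) ((λ.λ.λ.1) ((λ.λ.λ.1) (λ.λ.λ.1)) ((λ.λ.λ.1) (λ.λ.λ.1) (λ.λ.λ.1)) (λ.λ.λ.1))
  [2] λ.λ.1

Answer: SAME — A ⇓ λ.λ.1, B ⇓ λ.λ.1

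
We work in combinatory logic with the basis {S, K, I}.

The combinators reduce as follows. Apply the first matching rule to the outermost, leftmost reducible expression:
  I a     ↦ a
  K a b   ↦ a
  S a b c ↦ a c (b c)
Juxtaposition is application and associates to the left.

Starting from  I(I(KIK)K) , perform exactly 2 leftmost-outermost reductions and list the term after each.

  start: I(I(KIK)K)
  →1  I(KIK)K
  →2  KIKK

Answer: after 2 steps: KIKK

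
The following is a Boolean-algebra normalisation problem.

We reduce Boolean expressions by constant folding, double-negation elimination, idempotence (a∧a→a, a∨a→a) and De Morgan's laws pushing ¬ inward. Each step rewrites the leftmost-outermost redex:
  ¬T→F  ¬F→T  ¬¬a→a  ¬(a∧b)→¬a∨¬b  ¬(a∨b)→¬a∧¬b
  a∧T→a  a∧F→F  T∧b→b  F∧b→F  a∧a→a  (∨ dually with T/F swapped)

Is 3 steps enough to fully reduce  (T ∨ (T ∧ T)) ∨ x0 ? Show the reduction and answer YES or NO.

Answer: YES — reaches normal form T in 2 ≤ 3 steps

Derivation:
  start: (T ∨ (T ∧ T)) ∨ x0
  →1  T ∨ x0
  →2  T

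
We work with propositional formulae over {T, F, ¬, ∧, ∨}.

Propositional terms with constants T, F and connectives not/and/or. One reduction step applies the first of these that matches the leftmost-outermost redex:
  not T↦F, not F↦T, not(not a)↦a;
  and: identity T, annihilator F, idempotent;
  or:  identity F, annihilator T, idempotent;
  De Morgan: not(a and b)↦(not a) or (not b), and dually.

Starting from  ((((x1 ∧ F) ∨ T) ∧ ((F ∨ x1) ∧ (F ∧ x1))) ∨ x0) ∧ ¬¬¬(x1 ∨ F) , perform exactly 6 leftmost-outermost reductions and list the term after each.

  start: ((((x1 ∧ F) ∨ T) ∧ ((F ∨ x1) ∧ (F ∧ x1))) ∨ x0) ∧ ¬¬¬(x1 ∨ F)
  [1] ((T ∧ ((F ∨ x1) ∧ (F ∧ x1))) ∨ x0) ∧ ¬¬¬(x1 ∨ F)
  [2] (((F ∨ x1) ∧ (F ∧ x1)) ∨ x0) ∧ ¬¬¬(x1 ∨ F)
  [3] ((x1 ∧ (F ∧ x1)) ∨ x0) ∧ ¬¬¬(x1 ∨ F)
  [4] ((x1 ∧ F) ∨ x0) ∧ ¬¬¬(x1 ∨ F)
  [5] (F ∨ x0) ∧ ¬¬¬(x1 ∨ F)
  [6] x0 ∧ ¬¬¬(x1 ∨ F)

Answer: after 6 steps: x0 ∧ ¬¬¬(x1 ∨ F)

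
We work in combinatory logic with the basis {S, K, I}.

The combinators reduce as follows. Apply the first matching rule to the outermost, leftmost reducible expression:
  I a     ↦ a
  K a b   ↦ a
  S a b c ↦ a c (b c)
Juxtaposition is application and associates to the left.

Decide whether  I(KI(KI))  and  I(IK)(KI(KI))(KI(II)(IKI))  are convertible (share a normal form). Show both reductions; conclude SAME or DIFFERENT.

Term A:
  start: I(KI(KI))
  →1  KI(KI)
  →2  I

Term B:
  start: I(IK)(KI(KI))(KI(II)(IKI))
  →1  IK(KI(KI))(KI(II)(IKI))
  →2  K(KI(KI))(KI(II)(IKI))
  →3  KI(KI)
  →4  I

Answer: SAME — A ⇓ I, B ⇓ I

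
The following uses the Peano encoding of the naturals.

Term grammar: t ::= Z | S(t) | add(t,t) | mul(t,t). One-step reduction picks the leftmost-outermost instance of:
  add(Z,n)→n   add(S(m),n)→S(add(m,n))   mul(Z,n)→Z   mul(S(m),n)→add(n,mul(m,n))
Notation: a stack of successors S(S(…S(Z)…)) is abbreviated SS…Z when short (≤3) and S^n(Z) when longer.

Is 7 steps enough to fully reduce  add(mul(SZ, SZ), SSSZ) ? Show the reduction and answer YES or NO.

Answer: YES — reaches normal form S^4(Z) in 6 ≤ 7 steps

Reduction:
  start: add(mul(SZ, SZ), SSSZ)
  [1] add(add(SZ, mul(Z, SZ)), SSSZ)
  [2] add(S(add(Z, mul(Z, SZ))), SSSZ)
  [3] S(add(add(Z, mul(Z, SZ)), SSSZ))
  [4] S(add(mul(Z, SZ), SSSZ))
  [5] S(add(Z, SSSZ))
  [6] S^4(Z)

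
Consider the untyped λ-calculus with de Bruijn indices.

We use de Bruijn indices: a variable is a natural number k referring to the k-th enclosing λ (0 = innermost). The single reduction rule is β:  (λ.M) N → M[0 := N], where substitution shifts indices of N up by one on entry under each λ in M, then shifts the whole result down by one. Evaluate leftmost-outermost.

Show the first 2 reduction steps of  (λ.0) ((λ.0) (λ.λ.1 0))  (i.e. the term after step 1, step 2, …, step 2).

  start: (λ.0) ((λ.0) (λ.λ.1 0))
  [1] (λ.0) (λ.λ.1 0)
  [2] λ.λ.1 0

Answer: after 2 steps: λ.λ.1 0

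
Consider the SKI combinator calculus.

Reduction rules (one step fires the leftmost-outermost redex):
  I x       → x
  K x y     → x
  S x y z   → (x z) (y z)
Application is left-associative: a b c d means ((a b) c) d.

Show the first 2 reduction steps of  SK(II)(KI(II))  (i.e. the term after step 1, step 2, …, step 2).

  start: SK(II)(KI(II))
  →1  K(KI(II))(II(KI(II)))
  →2  KI(II)

Answer: after 2 steps: KI(II)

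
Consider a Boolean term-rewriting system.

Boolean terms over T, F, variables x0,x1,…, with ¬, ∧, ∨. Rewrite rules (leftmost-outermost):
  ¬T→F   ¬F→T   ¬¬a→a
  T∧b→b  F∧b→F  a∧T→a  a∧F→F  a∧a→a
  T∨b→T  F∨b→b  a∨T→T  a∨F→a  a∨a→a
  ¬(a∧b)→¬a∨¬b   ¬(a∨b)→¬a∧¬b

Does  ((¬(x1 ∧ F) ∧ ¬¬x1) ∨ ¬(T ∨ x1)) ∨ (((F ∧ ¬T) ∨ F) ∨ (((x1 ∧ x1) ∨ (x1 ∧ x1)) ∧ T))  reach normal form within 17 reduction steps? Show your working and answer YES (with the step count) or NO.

Answer: YES — reaches normal form x1 in 16 ≤ 17 steps

Derivation:
  start: ((¬(x1 ∧ F) ∧ ¬¬x1) ∨ ¬(T ∨ x1)) ∨ (((F ∧ ¬T) ∨ F) ∨ (((x1 ∧ x1) ∨ (x1 ∧ x1)) ∧ T))
  →1  (((¬x1 ∨ ¬F) ∧ ¬¬x1) ∨ ¬(T ∨ x1)) ∨ (((F ∧ ¬T) ∨ F) ∨ (((x1 ∧ x1) ∨ (x1 ∧ x1)) ∧ T))
  →2  (((¬x1 ∨ T) ∧ ¬¬x1) ∨ ¬(T ∨ x1)) ∨ (((F ∧ ¬T) ∨ F) ∨ (((x1 ∧ x1) ∨ (x1 ∧ x1)) ∧ T))
  →3  ((T ∧ ¬¬x1) ∨ ¬(T ∨ x1)) ∨ (((F ∧ ¬T) ∨ F) ∨ (((x1 ∧ x1) ∨ (x1 ∧ x1)) ∧ T))
  →4  (¬¬x1 ∨ ¬(T ∨ x1)) ∨ (((F ∧ ¬T) ∨ F) ∨ (((x1 ∧ x1) ∨ (x1 ∧ x1)) ∧ T))
  →5  (x1 ∨ ¬(T ∨ x1)) ∨ (((F ∧ ¬T) ∨ F) ∨ (((x1 ∧ x1) ∨ (x1 ∧ x1)) ∧ T))
  →6  (x1 ∨ (¬T ∧ ¬x1)) ∨ (((F ∧ ¬T) ∨ F) ∨ (((x1 ∧ x1) ∨ (x1 ∧ x1)) ∧ T))
  →7  (x1 ∨ (F ∧ ¬x1)) ∨ (((F ∧ ¬T) ∨ F) ∨ (((x1 ∧ x1) ∨ (x1 ∧ x1)) ∧ T))
  →8  (x1 ∨ F) ∨ (((F ∧ ¬T) ∨ F) ∨ (((x1 ∧ x1) ∨ (x1 ∧ x1)) ∧ T))
  →9  x1 ∨ (((F ∧ ¬T) ∨ F) ∨ (((x1 ∧ x1) ∨ (x1 ∧ x1)) ∧ T))
  →10  x1 ∨ ((F ∧ ¬T) ∨ (((x1 ∧ x1) ∨ (x1 ∧ x1)) ∧ T))
  →11  x1 ∨ (F ∨ (((x1 ∧ x1) ∨ (x1 ∧ x1)) ∧ T))
  →12  x1 ∨ (((x1 ∧ x1) ∨ (x1 ∧ x1)) ∧ T)
  →13  x1 ∨ ((x1 ∧ x1) ∨ (x1 ∧ x1))
  →14  x1 ∨ (x1 ∧ x1)
  →15  x1 ∨ x1
  →16  x1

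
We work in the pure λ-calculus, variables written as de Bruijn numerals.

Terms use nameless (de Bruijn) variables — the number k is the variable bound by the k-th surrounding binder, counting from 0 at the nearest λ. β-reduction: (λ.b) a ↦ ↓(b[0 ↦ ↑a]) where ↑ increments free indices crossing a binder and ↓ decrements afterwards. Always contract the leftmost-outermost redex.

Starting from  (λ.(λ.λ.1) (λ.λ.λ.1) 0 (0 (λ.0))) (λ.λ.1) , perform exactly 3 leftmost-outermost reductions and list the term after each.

  start: (λ.(λ.λ.1) (λ.λ.λ.1) 0 (0 (λ.0))) (λ.λ.1)
  →1  (λ.λ.1) (λ.λ.λ.1) (λ.λ.1) ((λ.λ.1) (λ.0))
  →2  (λ.λ.λ.λ.1) (λ.λ.1) ((λ.λ.1) (λ.0))
  →3  (λ.λ.λ.1) ((λ.λ.1) (λ.0))

Answer: after 3 steps: (λ.λ.λ.1) ((λ.λ.1) (λ.0))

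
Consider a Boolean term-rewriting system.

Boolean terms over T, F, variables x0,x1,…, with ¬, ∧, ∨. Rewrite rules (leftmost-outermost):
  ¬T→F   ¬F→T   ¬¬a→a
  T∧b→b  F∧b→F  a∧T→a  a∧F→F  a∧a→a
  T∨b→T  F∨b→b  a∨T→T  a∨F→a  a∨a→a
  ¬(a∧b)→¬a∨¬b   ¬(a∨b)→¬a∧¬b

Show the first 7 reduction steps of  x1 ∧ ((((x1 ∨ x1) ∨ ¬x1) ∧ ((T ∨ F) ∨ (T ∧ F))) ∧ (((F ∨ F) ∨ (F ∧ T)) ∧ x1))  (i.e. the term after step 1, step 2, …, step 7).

Answer: after 7 steps: x1 ∧ ((x1 ∨ ¬x1) ∧ (F ∧ x1))

Reduction:
  start: x1 ∧ ((((x1 ∨ x1) ∨ ¬x1) ∧ ((T ∨ F) ∨ (T ∧ F))) ∧ (((F ∨ F) ∨ (F ∧ T)) ∧ x1))
  step 1: x1 ∧ (((x1 ∨ ¬x1) ∧ ((T ∨ F) ∨ (T ∧ F))) ∧ (((F ∨ F) ∨ (F ∧ T)) ∧ x1))
  step 2: x1 ∧ (((x1 ∨ ¬x1) ∧ (T ∨ (T ∧ F))) ∧ (((F ∨ F) ∨ (F ∧ T)) ∧ x1))
  step 3: x1 ∧ (((x1 ∨ ¬x1) ∧ T) ∧ (((F ∨ F) ∨ (F ∧ T)) ∧ x1))
  step 4: x1 ∧ ((x1 ∨ ¬x1) ∧ (((F ∨ F) ∨ (F ∧ T)) ∧ x1))
  step 5: x1 ∧ ((x1 ∨ ¬x1) ∧ ((F ∨ (F ∧ T)) ∧ x1))
  step 6: x1 ∧ ((x1 ∨ ¬x1) ∧ ((F ∧ T) ∧ x1))
  step 7: x1 ∧ ((x1 ∨ ¬x1) ∧ (F ∧ x1))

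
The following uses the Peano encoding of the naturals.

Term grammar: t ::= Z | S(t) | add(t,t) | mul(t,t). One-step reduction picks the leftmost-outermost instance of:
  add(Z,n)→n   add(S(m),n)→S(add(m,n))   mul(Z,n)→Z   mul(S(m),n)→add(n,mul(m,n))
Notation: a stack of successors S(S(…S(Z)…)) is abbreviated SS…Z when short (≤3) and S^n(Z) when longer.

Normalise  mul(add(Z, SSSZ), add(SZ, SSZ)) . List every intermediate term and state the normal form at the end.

Answer: normal form = S^9(Z)  (in 23 steps)

Working:
  start: mul(add(Z, SSSZ), add(SZ, SSZ))
  →1  mul(SSSZ, add(SZ, SSZ))
  →2  add(add(SZ, SSZ), mul(SSZ, add(SZ, SSZ)))
  →3  add(S(add(Z, SSZ)), mul(SSZ, add(SZ, SSZ)))
  →4  S(add(add(Z, SSZ), mul(SSZ, add(SZ, SSZ))))
  →5  S(add(SSZ, mul(SSZ, add(SZ, SSZ))))
  →6  S(S(add(SZ, mul(SSZ, add(SZ, SSZ)))))
  →7  S(S(S(add(Z, mul(SSZ, add(SZ, SSZ))))))
  →8  S(S(S(mul(SSZ, add(SZ, SSZ)))))
  →9  S(S(S(add(add(SZ, SSZ), mul(SZ, add(SZ, SSZ))))))
  →10  S(S(S(add(S(add(Z, SSZ)), mul(SZ, add(SZ, SSZ))))))
  →11  S(S(S(S(add(add(Z, SSZ), mul(SZ, add(SZ, SSZ)))))))
  →12  S(S(S(S(add(SSZ, mul(SZ, add(SZ, SSZ)))))))
  →13  S(S(S(S(S(add(SZ, mul(SZ, add(SZ, SSZ))))))))
  →14  S(S(S(S(S(S(add(Z, mul(SZ, add(SZ, SSZ)))))))))
  →15  S(S(S(S(S(S(mul(SZ, add(SZ, SSZ))))))))
  →16  S(S(S(S(S(S(add(add(SZ, SSZ), mul(Z, add(SZ, SSZ)))))))))
  →17  S(S(S(S(S(S(add(S(add(Z, SSZ)), mul(Z, add(SZ, SSZ)))))))))
  →18  S(S(S(S(S(S(S(add(add(Z, SSZ), mul(Z, add(SZ, SSZ))))))))))
  →19  S(S(S(S(S(S(S(add(SSZ, mul(Z, add(SZ, SSZ))))))))))
  →20  S(S(S(S(S(S(S(S(add(SZ, mul(Z, add(SZ, SSZ)))))))))))
  →21  S(S(S(S(S(S(S(S(S(add(Z, mul(Z, add(SZ, SSZ))))))))))))
  →22  S(S(S(S(S(S(S(S(S(mul(Z, add(SZ, SSZ)))))))))))
  →23  S^9(Z)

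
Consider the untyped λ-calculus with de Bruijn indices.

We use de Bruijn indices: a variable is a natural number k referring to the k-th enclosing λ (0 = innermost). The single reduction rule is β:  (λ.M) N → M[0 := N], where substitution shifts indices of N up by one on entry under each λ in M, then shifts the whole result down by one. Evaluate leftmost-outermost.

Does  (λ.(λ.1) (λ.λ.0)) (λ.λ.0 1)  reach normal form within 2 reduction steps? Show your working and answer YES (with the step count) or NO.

Answer: YES — reaches normal form λ.λ.0 1 in 2 ≤ 2 steps

Reduction:
  start: (λ.(λ.1) (λ.λ.0)) (λ.λ.0 1)
  →1  (λ.λ.λ.0 1) (λ.λ.0)
  →2  λ.λ.0 1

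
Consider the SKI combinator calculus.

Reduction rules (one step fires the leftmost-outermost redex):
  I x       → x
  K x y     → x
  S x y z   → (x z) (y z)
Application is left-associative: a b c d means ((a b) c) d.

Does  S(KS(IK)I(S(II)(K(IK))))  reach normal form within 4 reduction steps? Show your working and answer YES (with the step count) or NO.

Answer: YES — reaches normal form S(SI(SI(KK))) in 3 ≤ 4 steps

Derivation:
  start: S(KS(IK)I(S(II)(K(IK))))
  [1] S(SI(S(II)(K(IK))))
  [2] S(SI(SI(K(IK))))
  [3] S(SI(SI(KK)))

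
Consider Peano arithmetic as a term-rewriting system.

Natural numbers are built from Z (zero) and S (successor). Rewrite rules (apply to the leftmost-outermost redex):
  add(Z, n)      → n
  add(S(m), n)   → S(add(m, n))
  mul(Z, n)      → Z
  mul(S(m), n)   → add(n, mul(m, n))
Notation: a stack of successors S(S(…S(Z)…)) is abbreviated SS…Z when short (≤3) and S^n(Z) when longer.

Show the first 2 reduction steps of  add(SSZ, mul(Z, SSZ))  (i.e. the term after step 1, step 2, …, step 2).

  start: add(SSZ, mul(Z, SSZ))
  →1  S(add(SZ, mul(Z, SSZ)))
  →2  S(S(add(Z, mul(Z, SSZ))))

Answer: after 2 steps: S(S(add(Z, mul(Z, SSZ))))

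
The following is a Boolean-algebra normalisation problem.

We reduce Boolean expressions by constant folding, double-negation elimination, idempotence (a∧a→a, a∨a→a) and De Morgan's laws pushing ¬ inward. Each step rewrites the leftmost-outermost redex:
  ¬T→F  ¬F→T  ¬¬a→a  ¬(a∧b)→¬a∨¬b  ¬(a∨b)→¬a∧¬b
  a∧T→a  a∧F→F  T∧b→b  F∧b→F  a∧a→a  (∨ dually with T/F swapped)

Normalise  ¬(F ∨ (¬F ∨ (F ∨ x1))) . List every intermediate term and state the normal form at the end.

  start: ¬(F ∨ (¬F ∨ (F ∨ x1)))
  →1  ¬F ∧ ¬(¬F ∨ (F ∨ x1))
  →2  T ∧ ¬(¬F ∨ (F ∨ x1))
  →3  ¬(¬F ∨ (F ∨ x1))
  →4  ¬¬F ∧ ¬(F ∨ x1)
  →5  F ∧ ¬(F ∨ x1)
  →6  F

Answer: normal form = F  (in 6 steps)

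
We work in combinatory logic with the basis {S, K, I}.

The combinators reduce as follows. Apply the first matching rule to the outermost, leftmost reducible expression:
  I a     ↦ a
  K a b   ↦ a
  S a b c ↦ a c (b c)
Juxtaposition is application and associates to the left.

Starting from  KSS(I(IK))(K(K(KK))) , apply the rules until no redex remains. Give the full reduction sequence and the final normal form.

  start: KSS(I(IK))(K(K(KK)))
  [1] S(I(IK))(K(K(KK)))
  [2] S(IK)(K(K(KK)))
  [3] SK(K(K(KK)))

Answer: normal form = SK(K(K(KK)))  (in 3 steps)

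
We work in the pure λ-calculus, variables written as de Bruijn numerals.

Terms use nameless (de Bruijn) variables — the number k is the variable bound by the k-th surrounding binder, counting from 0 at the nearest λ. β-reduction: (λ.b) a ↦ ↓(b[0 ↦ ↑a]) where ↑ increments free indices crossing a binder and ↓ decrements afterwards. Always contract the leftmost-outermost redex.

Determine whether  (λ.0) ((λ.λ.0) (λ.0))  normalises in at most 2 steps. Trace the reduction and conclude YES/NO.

  start: (λ.0) ((λ.λ.0) (λ.0))
  step 1: (λ.λ.0) (λ.0)
  step 2: λ.0

Answer: YES — reaches normal form λ.0 in 2 ≤ 2 steps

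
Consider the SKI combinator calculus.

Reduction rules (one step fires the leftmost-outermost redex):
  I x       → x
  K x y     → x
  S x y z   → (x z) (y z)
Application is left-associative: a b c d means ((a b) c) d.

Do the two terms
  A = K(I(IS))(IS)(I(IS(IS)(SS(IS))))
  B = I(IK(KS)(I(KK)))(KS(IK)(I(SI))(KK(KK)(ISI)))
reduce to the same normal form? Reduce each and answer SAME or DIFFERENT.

Term A:
  start: K(I(IS))(IS)(I(IS(IS)(SS(IS))))
  →1  I(IS)(I(IS(IS)(SS(IS))))
  →2  IS(I(IS(IS)(SS(IS))))
  →3  S(I(IS(IS)(SS(IS))))
  →4  S(IS(IS)(SS(IS)))
  →5  S(S(IS)(SS(IS)))
  →6  S(SS(SS(IS)))
  →7  S(SS(SSS))

Term B:
  start: I(IK(KS)(I(KK)))(KS(IK)(I(SI))(KK(KK)(ISI)))
  →1  IK(KS)(I(KK))(KS(IK)(I(SI))(KK(KK)(ISI)))
  →2  K(KS)(I(KK))(KS(IK)(I(SI))(KK(KK)(ISI)))
  →3  KS(KS(IK)(I(SI))(KK(KK)(ISI)))
  →4  S

Answer: DIFFERENT — A ⇓ S(SS(SSS)), B ⇓ S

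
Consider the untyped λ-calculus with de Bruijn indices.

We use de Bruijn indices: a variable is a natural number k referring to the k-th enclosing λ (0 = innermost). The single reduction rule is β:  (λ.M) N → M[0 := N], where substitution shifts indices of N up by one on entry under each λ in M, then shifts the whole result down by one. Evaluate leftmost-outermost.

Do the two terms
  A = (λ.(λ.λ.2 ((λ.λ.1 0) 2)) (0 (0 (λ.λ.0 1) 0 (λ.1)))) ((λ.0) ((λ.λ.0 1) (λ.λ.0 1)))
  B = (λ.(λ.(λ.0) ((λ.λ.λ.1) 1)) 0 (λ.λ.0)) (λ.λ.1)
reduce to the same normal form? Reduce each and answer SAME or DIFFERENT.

Answer: DIFFERENT — A ⇓ λ.λ.0 (λ.λ.0 1), B ⇓ λ.λ.λ.0

Derivation:
Term A:
  start: (λ.(λ.λ.2 ((λ.λ.1 0) 2)) (0 (0 (λ.λ.0 1) 0 (λ.1)))) ((λ.0) ((λ.λ.0 1) (λ.λ.0 1)))
  →1  (λ.λ.(λ.0) ((λ.λ.0 1) (λ.λ.0 1)) ((λ.λ.1 0) ((λ.0) ((λ.λ.0 1) (λ.λ.0 1))))) ((λ.0) ((λ.λ.0 1) (λ.λ.0 1)) ((λ.0) ((λ.λ.0 1) (λ.λ.0 1)) (λ.λ.0 1) ((λ.0) ((λ.λ.0 1) (λ.λ.0 1))) (λ.(λ.0) ((λ.λ.0 1) (λ.λ.0 1)))))
  →2  λ.(λ.0) ((λ.λ.0 1) (λ.λ.0 1)) ((λ.λ.1 0) ((λ.0) ((λ.λ.0 1) (λ.λ.0 1))))
  →3  λ.(λ.λ.0 1) (λ.λ.0 1) ((λ.λ.1 0) ((λ.0) ((λ.λ.0 1) (λ.λ.0 1))))
  →4  λ.(λ.0 (λ.λ.0 1)) ((λ.λ.1 0) ((λ.0) ((λ.λ.0 1) (λ.λ.0 1))))
  →5  λ.(λ.λ.1 0) ((λ.0) ((λ.λ.0 1) (λ.λ.0 1))) (λ.λ.0 1)
  →6  λ.(λ.(λ.0) ((λ.λ.0 1) (λ.λ.0 1)) 0) (λ.λ.0 1)
  →7  λ.(λ.0) ((λ.λ.0 1) (λ.λ.0 1)) (λ.λ.0 1)
  →8  λ.(λ.λ.0 1) (λ.λ.0 1) (λ.λ.0 1)
  →9  λ.(λ.0 (λ.λ.0 1)) (λ.λ.0 1)
  →10  λ.(λ.λ.0 1) (λ.λ.0 1)
  →11  λ.λ.0 (λ.λ.0 1)

Term B:
  start: (λ.(λ.(λ.0) ((λ.λ.λ.1) 1)) 0 (λ.λ.0)) (λ.λ.1)
  →1  (λ.(λ.0) ((λ.λ.λ.1) (λ.λ.1))) (λ.λ.1) (λ.λ.0)
  →2  (λ.0) ((λ.λ.λ.1) (λ.λ.1)) (λ.λ.0)
  →3  (λ.λ.λ.1) (λ.λ.1) (λ.λ.0)
  →4  (λ.λ.1) (λ.λ.0)
  →5  λ.λ.λ.0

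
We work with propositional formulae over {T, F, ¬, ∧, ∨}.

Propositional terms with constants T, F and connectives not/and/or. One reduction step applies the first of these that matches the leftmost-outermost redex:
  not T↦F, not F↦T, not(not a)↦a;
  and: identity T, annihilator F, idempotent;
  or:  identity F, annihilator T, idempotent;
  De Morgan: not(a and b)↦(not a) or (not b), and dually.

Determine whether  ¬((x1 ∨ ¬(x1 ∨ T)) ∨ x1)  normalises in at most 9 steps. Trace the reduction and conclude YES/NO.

  start: ¬((x1 ∨ ¬(x1 ∨ T)) ∨ x1)
  [1] ¬(x1 ∨ ¬(x1 ∨ T)) ∧ ¬x1
  [2] (¬x1 ∧ ¬¬(x1 ∨ T)) ∧ ¬x1
  [3] (¬x1 ∧ (x1 ∨ T)) ∧ ¬x1
  [4] (¬x1 ∧ T) ∧ ¬x1
  [5] ¬x1 ∧ ¬x1
  [6] ¬x1

Answer: YES — reaches normal form ¬x1 in 6 ≤ 9 steps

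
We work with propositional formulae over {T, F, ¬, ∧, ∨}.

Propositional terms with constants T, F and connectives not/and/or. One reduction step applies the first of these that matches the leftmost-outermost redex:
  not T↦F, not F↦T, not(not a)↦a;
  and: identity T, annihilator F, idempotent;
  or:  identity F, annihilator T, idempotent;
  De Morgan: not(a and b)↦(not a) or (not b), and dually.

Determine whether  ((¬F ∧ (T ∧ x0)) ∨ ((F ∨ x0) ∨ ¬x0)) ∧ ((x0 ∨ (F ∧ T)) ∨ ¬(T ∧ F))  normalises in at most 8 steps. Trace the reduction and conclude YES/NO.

Answer: NO — after 8 steps the term is (x0 ∨ (x0 ∨ ¬x0)) ∧ (x0 ∨ (F ∨ ¬F)), not yet normal

Derivation:
  start: ((¬F ∧ (T ∧ x0)) ∨ ((F ∨ x0) ∨ ¬x0)) ∧ ((x0 ∨ (F ∧ T)) ∨ ¬(T ∧ F))
  →1  ((T ∧ (T ∧ x0)) ∨ ((F ∨ x0) ∨ ¬x0)) ∧ ((x0 ∨ (F ∧ T)) ∨ ¬(T ∧ F))
  →2  ((T ∧ x0) ∨ ((F ∨ x0) ∨ ¬x0)) ∧ ((x0 ∨ (F ∧ T)) ∨ ¬(T ∧ F))
  →3  (x0 ∨ ((F ∨ x0) ∨ ¬x0)) ∧ ((x0 ∨ (F ∧ T)) ∨ ¬(T ∧ F))
  →4  (x0 ∨ (x0 ∨ ¬x0)) ∧ ((x0 ∨ (F ∧ T)) ∨ ¬(T ∧ F))
  →5  (x0 ∨ (x0 ∨ ¬x0)) ∧ ((x0 ∨ F) ∨ ¬(T ∧ F))
  →6  (x0 ∨ (x0 ∨ ¬x0)) ∧ (x0 ∨ ¬(T ∧ F))
  →7  (x0 ∨ (x0 ∨ ¬x0)) ∧ (x0 ∨ (¬T ∨ ¬F))
  →8  (x0 ∨ (x0 ∨ ¬x0)) ∧ (x0 ∨ (F ∨ ¬F))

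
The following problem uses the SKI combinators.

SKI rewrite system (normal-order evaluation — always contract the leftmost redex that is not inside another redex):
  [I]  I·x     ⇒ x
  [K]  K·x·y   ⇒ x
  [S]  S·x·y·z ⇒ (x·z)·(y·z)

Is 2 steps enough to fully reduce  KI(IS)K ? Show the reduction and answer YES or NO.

  start: KI(IS)K
  →1  IK
  →2  K

Answer: YES — reaches normal form K in 2 ≤ 2 steps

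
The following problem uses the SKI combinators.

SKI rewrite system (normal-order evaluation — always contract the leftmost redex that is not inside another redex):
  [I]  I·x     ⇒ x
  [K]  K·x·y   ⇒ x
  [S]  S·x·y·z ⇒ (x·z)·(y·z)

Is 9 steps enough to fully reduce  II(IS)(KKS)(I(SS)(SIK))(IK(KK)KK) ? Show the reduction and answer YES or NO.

Answer: YES — reaches normal form K in 9 ≤ 9 steps

Derivation:
  start: II(IS)(KKS)(I(SS)(SIK))(IK(KK)KK)
  step 1: I(IS)(KKS)(I(SS)(SIK))(IK(KK)KK)
  step 2: IS(KKS)(I(SS)(SIK))(IK(KK)KK)
  step 3: S(KKS)(I(SS)(SIK))(IK(KK)KK)
  step 4: KKS(IK(KK)KK)(I(SS)(SIK)(IK(KK)KK))
  step 5: K(IK(KK)KK)(I(SS)(SIK)(IK(KK)KK))
  step 6: IK(KK)KK
  step 7: K(KK)KK
  step 8: KKK
  step 9: K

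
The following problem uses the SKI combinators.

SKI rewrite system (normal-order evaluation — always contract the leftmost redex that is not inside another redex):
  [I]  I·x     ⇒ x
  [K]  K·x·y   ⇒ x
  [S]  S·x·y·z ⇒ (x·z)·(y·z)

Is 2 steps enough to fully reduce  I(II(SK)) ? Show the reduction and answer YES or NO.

  start: I(II(SK))
  [1] II(SK)
  [2] I(SK)

Answer: NO — after 2 steps the term is I(SK), not yet normal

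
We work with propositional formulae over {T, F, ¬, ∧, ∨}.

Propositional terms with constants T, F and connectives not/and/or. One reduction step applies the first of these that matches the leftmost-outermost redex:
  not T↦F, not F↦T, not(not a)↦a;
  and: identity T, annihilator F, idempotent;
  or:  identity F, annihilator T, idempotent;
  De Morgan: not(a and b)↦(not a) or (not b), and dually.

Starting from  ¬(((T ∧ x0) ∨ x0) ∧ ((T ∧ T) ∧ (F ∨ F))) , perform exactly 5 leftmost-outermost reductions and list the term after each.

  start: ¬(((T ∧ x0) ∨ x0) ∧ ((T ∧ T) ∧ (F ∨ F)))
  step 1: ¬((T ∧ x0) ∨ x0) ∨ ¬((T ∧ T) ∧ (F ∨ F))
  step 2: (¬(T ∧ x0) ∧ ¬x0) ∨ ¬((T ∧ T) ∧ (F ∨ F))
  step 3: ((¬T ∨ ¬x0) ∧ ¬x0) ∨ ¬((T ∧ T) ∧ (F ∨ F))
  step 4: ((F ∨ ¬x0) ∧ ¬x0) ∨ ¬((T ∧ T) ∧ (F ∨ F))
  step 5: (¬x0 ∧ ¬x0) ∨ ¬((T ∧ T) ∧ (F ∨ F))

Answer: after 5 steps: (¬x0 ∧ ¬x0) ∨ ¬((T ∧ T) ∧ (F ∨ F))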